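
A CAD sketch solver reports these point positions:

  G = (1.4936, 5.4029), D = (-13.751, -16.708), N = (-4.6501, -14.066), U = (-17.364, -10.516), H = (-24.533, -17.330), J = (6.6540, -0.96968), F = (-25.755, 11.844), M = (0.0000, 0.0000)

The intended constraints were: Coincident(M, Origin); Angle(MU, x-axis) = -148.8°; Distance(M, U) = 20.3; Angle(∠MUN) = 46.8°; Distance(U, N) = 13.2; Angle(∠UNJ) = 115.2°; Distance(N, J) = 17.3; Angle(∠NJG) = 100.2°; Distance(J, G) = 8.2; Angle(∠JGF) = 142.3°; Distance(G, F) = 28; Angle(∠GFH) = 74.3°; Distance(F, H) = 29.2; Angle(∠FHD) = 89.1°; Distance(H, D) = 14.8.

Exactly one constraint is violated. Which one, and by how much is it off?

Distance(H, D) = 14.8 — off by 4.00.

M = (0.00, 0.00) ✓; MU at -148.8° ✓; |MU| = 20.30 ✓; ∠MUN = 46.80° ✓; |UN| = 13.20 ✓; ∠UNJ = 115.2° ✓; |NJ| = 17.30 ✓; ∠NJG = 100.2° ✓; |JG| = 8.200 ✓; ∠JGF = 142.3° ✓; |GF| = 28.00 ✓; ∠GFH = 74.30° ✓; |FH| = 29.20 ✓; ∠FHD = 89.10° ✓; |HD| = 10.80 ✗.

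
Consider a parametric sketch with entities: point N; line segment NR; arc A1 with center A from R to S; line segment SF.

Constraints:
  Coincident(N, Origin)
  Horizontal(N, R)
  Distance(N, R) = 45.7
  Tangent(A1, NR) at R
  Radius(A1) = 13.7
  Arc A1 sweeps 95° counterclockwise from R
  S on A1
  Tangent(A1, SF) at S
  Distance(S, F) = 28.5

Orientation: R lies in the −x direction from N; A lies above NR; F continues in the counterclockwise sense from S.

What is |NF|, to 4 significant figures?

55.37

On A1, R sits at bearing -90° from A; a 95° counterclockwise sweep puts S at bearing 5°, so S = A + 13.7·(cos 5°, sin 5°) = (-32.05, 14.89). A1 meets SF tangentially, so AS is at right angles to SF, so SF runs along (−sin 5°, cos 5°); with |SF| = 28.5, F = (-34.54, 43.29). Then |NF| = |F − N| = 55.37.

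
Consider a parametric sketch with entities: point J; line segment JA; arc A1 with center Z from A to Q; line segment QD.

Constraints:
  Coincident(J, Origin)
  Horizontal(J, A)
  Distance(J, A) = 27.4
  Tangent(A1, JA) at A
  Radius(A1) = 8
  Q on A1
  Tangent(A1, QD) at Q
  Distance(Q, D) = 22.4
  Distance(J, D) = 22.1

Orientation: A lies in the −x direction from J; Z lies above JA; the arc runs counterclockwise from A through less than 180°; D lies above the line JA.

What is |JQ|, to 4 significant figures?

21.30

Checks: |JA| = 27.40 ✓; |ZQ| = 8.000 ✓; ∠(ZQ, QD) = 90.00° ✓; |QD| = 22.40 ✓; |JD| = 22.10 ✓.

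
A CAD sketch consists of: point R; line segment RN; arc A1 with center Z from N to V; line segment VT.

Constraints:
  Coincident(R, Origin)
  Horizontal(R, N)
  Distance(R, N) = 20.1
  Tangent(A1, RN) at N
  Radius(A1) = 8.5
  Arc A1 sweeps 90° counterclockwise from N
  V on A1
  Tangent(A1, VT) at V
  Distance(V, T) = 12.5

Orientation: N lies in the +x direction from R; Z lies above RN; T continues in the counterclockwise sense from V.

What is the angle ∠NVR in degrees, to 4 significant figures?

28.45°

R is at the origin; RN is horizontal with |RN| = 20.1 and N on the +x side, so N = (20.10, 0.000). Since A1 is tangent to RN there, ZN ⟂ RN, so Z = N + (0, 8.5) = (20.10, 8.500). On A1, N sits at bearing -90° from Z; a 90° counterclockwise sweep puts V at bearing 0°, so V = Z + 8.5·(cos 0°, sin 0°) = (28.60, 8.500). Then cos ∠NVR = VN·VR / (|VN||VR|), giving 28.45°.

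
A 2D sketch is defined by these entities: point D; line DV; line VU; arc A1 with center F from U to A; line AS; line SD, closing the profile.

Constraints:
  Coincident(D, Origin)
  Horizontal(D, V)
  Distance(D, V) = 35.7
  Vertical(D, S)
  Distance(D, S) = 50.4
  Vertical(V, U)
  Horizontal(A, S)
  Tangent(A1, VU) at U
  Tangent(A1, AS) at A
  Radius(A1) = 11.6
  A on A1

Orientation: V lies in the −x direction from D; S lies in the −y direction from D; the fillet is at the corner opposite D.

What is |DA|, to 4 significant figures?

55.87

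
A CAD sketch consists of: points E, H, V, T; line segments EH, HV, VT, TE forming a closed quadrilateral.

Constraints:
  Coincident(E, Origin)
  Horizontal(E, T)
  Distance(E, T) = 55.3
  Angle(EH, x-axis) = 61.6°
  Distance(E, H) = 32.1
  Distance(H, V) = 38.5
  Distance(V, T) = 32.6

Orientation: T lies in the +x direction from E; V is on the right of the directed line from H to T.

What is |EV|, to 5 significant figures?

25.758

E is at the origin; E and T share the same y with |ET| = 55.3 and T in +x, so T = (55.3, 0). EH runs at 61.6° with |EH| = 32.1, so H = (15.268, 28.237). V is determined by |HV| = 38.5 and |VT| = 32.6 together: it lies at the intersection of circle(H, 38.5) and circle(T, 32.6). With |HT| = 48.989, the foot of the radical line on HT is 28.776 from H and the perpendicular offset is √(38.5² − 28.776²) = 25.577. Taking the right-of-HT solution: V = (24.040, -9.2505).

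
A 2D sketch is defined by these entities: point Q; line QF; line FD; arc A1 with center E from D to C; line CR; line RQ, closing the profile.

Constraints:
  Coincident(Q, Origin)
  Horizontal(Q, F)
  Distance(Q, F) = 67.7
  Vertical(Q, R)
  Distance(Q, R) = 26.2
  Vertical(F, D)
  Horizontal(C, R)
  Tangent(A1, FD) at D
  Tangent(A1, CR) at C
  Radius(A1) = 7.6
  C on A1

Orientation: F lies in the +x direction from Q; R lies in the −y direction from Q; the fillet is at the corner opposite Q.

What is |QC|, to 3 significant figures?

65.6

The virtual corner opposite Q is at (67.7, -26.2). A1 meets FD tangentially, so ED is at right angles to FD and since A1 is tangent to CR there, EC ⟂ CR, with radius 7.6, so the center E sits 7.6 in from both sides at E = (60.1, -18.6). That places the tangent points at D = (67.7, -18.6) on FD and C = (60.1, -26.2) on CR. Then |QC| = |C − Q| = 65.6.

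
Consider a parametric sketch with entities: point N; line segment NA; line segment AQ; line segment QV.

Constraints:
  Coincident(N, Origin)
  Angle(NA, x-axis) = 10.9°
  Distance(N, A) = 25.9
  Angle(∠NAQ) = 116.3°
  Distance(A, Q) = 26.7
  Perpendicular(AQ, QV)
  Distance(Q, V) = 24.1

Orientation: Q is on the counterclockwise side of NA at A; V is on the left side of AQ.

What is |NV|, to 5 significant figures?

38.186

∠NAQ = 116.3°, so AQ runs at 10.9° + (180° − 116.3°) = 74.600° from the x-axis; with |AQ| = 26.7, Q = A + 26.7·(cos 74.600°, sin 74.600°) = (32.523, 30.639). AQ ⟂ QV; with |QV| = 24.1 on the left of AQ, V = Q + 24.1·(-0.96410, 0.26556) = (9.2884, 37.039). Then |NV| = |V − N| = 38.186.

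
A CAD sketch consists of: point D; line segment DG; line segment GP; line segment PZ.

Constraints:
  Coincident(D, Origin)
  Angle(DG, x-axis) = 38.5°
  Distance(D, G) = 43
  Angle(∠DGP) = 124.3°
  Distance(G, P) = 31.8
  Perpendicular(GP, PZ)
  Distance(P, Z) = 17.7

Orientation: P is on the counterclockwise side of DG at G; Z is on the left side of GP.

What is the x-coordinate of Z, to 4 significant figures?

13.67

D is at the origin; DG runs at 38.5° with length 43.0, so G = 43.0·(cos 38.5°, sin 38.5°) = (33.65, 26.77). ∠DGP = 124.3°, so GP runs at 38.5° + (180° − 124.3°) = 94.20° from the x-axis; with |GP| = 31.8, P = G + 31.8·(cos 94.20°, sin 94.20°) = (31.32, 58.48). The perpendicularity gives PZ at right angles to GP; with |PZ| = 17.7 on the left of GP, Z = P + 17.7·(-0.9973, -0.07324) = (13.67, 57.19). So Z.x = 13.67.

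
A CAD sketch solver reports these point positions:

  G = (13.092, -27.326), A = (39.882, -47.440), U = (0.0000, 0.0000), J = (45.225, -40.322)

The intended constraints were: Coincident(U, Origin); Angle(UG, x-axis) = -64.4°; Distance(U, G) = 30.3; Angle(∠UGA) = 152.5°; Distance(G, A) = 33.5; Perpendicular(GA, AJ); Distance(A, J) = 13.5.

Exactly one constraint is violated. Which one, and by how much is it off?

Distance(A, J) = 13.5 — off by 4.60.

U = (0.00, 0.00) ✓; UG at -64.40° ✓; |UG| = 30.30 ✓; ∠UGA = 152.5° ✓; |GA| = 33.50 ✓; ∠(GA, AJ) = 90.01° ✓; |AJ| = 8.900 ✗.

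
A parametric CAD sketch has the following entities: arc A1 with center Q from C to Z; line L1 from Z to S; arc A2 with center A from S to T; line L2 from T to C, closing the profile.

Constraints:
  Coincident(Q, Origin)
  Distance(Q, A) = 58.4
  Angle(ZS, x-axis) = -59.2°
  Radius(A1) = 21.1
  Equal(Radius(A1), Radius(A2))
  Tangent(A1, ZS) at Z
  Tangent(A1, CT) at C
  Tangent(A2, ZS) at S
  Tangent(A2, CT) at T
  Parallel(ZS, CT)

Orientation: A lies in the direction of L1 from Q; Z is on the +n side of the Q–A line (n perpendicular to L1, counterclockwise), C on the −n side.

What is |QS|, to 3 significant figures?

62.1

The slot axis is L1's direction at -59.2°, so u = (cos -59.2°, sin -59.2°) = (0.512, -0.859) and n = (−sin -59.2°, cos -59.2°) = (0.859, 0.512). Q is at the origin and A lies 58.4 along u from Q, so A = 58.4·u = (29.9, -50.2). Tangency of A1 to both parallel lines with radius 21.1 puts Z and C at Q ± 21.1·n: Z = (18.1, 10.8), C = (-18.1, -10.8). Equal radii place S and T the same way about A: S = A + 21.1·n = (48.0, -39.4), T = A − 21.1·n = (11.8, -61.0). Then |QS| = |S − Q| = 62.1.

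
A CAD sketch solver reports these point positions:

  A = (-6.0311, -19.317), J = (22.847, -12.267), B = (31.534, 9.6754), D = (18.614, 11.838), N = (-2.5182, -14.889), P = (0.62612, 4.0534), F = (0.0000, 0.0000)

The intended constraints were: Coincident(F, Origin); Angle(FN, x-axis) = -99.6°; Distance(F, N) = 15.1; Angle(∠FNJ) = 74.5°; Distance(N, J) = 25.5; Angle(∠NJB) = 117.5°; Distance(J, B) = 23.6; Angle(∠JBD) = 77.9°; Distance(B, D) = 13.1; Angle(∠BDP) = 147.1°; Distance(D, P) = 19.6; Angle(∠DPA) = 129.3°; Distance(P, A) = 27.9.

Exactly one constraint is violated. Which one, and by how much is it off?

Distance(P, A) = 27.9 — off by 3.60.

F = (0.00, 0.00) ✓; FN at -99.60° ✓; |FN| = 15.10 ✓; ∠FNJ = 74.50° ✓; |NJ| = 25.50 ✓; ∠NJB = 117.5° ✓; |JB| = 23.60 ✓; ∠JBD = 77.90° ✓; |BD| = 13.10 ✓; ∠BDP = 147.1° ✓; |DP| = 19.60 ✓; ∠DPA = 129.3° ✓; |PA| = 24.30 ✗.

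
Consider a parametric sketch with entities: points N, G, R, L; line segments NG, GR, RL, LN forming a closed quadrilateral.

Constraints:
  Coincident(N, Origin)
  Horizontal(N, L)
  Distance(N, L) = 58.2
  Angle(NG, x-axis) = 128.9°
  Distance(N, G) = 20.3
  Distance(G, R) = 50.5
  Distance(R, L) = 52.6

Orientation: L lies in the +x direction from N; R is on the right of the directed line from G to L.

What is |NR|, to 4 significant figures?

30.51

Checks: |GR| = 50.50 ✓; |RL| = 52.60 ✓.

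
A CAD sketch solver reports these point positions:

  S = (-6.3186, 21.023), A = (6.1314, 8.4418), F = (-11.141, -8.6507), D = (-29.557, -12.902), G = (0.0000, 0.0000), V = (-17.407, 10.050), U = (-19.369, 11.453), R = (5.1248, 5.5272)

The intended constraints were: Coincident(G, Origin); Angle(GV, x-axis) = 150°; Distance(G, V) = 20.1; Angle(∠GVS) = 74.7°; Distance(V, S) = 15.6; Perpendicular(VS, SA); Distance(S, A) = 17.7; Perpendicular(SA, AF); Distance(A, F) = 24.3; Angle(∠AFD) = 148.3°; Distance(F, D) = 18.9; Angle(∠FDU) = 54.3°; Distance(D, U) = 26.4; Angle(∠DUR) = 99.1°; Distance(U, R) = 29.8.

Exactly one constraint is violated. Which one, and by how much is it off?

Distance(U, R) = 29.8 — off by 4.60.

G = (0.00, 0.00) ✓; GV at 150.0° ✓; |GV| = 20.10 ✓; ∠GVS = 74.70° ✓; |VS| = 15.60 ✓; ∠(VS, SA) = 90.00° ✓; |SA| = 17.70 ✓; ∠(SA, AF) = 90.00° ✓; |AF| = 24.30 ✓; ∠AFD = 148.3° ✓; |FD| = 18.90 ✓; ∠FDU = 54.30° ✓; |DU| = 26.40 ✓; ∠DUR = 99.10° ✓; |UR| = 25.20 ✗.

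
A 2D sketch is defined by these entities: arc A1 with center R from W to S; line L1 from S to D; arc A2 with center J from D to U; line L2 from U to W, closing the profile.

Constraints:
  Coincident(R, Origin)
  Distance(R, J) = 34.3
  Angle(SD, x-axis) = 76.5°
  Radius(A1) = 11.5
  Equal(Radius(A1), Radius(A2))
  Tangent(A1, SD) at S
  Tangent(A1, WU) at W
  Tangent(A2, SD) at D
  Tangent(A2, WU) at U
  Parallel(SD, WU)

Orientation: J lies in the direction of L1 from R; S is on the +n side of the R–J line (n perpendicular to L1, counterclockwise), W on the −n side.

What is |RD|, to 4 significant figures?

36.18

Tangency of A1 to both parallel lines with radius 11.5 puts S and W at R ± 11.5·n: S = (-11.18, 2.685), W = (11.18, -2.685). Equal radii place D and U the same way about J: D = J + 11.5·n = (-3.175, 36.04), U = J − 11.5·n = (19.19, 30.67). Then |RD| = |D − R| = 36.18.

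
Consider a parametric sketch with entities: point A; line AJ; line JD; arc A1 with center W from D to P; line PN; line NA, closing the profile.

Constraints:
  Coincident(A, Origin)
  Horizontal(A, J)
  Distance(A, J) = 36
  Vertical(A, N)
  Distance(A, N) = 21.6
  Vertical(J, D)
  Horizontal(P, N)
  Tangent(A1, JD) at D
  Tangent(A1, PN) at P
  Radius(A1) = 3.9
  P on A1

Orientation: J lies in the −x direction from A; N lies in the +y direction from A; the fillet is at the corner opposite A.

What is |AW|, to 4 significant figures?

36.66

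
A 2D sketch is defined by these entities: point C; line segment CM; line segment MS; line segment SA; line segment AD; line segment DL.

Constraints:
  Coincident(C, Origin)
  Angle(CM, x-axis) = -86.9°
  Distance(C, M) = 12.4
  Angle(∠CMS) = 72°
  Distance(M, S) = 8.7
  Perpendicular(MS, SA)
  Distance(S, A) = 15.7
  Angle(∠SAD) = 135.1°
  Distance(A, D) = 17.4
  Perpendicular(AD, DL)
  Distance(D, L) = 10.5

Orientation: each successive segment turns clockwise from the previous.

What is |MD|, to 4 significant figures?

28.25

MS ⟂ SA, so SA runs at 75.10°; with |SA| = 15.7, A = (-3.700, 5.027). ∠SAD = 135.1° gives AD at 30.20° from the x-axis; with |AD| = 17.4, D = (11.34, 13.78). Then |MD| = |D − M| = 28.25.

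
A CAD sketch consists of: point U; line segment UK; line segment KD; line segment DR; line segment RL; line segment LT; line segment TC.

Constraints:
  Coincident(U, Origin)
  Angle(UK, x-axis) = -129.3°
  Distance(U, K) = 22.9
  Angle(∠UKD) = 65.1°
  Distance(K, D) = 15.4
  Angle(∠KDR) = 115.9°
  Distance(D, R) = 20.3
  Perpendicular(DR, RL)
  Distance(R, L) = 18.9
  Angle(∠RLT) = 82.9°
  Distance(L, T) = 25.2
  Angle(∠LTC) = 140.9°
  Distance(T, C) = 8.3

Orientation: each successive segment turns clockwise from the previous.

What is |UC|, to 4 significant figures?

26.99

U is at the origin; UK runs at -129.3° with length 22.9, so K = (-14.50, -17.72). ∠UKD = 65.1° gives KD at 115.8° from the x-axis; with |KD| = 15.4, D = (-21.21, -3.856). ∠KDR = 115.9° gives DR at 51.70° from the x-axis; with |DR| = 20.3, R = (-8.625, 12.07). DR is perpendicular to RL, so RL runs at -38.30°; with |RL| = 18.9, L = (6.207, 0.3611). ∠RLT = 82.9° gives LT at -135.4° from the x-axis; with |LT| = 25.2, T = (-11.74, -17.33). ∠LTC = 140.9° gives TC at -174.5° from the x-axis; with |TC| = 8.3, C = (-20.00, -18.13). Then |UC| = |C − U| = 26.99.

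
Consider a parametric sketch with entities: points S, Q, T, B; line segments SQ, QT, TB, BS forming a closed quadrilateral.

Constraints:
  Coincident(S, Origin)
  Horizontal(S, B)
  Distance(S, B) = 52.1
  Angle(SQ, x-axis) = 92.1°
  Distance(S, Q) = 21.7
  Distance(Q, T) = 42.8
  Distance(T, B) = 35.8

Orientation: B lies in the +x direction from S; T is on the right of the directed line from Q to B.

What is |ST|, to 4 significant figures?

25.42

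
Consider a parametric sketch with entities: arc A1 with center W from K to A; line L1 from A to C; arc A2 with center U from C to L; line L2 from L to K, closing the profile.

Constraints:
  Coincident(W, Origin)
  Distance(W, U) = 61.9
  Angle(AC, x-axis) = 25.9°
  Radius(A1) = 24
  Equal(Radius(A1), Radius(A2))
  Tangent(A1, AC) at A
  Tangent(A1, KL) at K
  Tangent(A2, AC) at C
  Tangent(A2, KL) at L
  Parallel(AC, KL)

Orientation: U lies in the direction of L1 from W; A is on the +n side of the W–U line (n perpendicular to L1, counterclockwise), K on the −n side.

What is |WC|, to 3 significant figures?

66.4

The slot axis is L1's direction at 25.9°, so u = (cos 25.9°, sin 25.9°) = (0.900, 0.437) and n = (−sin 25.9°, cos 25.9°) = (-0.437, 0.900). W is at the origin and U lies 61.9 along u from W, so U = 61.9·u = (55.7, 27.0). Tangency of A1 to both parallel lines with radius 24.0 puts A and K at W ± 24.0·n: A = (-10.5, 21.6), K = (10.5, -21.6). Equal radii place C and L the same way about U: C = U + 24.0·n = (45.2, 48.6), L = U − 24.0·n = (66.2, 5.45). Then |WC| = |C − W| = 66.4.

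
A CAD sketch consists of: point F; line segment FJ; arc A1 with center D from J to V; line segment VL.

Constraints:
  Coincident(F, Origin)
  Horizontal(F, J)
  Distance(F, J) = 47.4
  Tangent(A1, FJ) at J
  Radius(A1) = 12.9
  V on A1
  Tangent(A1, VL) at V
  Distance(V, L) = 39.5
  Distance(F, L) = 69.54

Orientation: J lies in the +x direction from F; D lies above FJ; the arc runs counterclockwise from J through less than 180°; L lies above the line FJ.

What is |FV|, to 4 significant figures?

61.92

F is at the origin; F and J share the same y with |FJ| = 47.4 and J on the +x side, so J = (47.40, 0.000). A1 meets FJ tangentially, so DJ is at right angles to FJ, so D = J + (0, 12.9) = (47.40, 12.90). Since DV ⟂ VL (tangency), |DL| = √(12.9² + 39.5²) = 41.55 regardless of where V sits on A1. So L lies on both circle(F, 69.54) and circle(D, 41.55); the above-FJ intersection is L = (43.48, 54.27). V is the foot of the tangent from L: V = (59.23, 18.04).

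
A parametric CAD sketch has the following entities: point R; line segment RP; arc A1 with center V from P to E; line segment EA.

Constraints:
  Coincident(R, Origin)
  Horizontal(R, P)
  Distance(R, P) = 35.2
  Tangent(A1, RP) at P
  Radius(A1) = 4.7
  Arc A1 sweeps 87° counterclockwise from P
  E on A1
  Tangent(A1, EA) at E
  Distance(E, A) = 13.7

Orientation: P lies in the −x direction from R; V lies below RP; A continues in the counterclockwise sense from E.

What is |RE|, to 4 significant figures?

40.14

Since A1 is tangent to RP there, VP ⟂ RP, so V = P + (0, -4.7) = (-35.20, -4.700). On A1, P sits at bearing 90° from V; an 87° counterclockwise sweep puts E at bearing 177°, so E = V + 4.7·(cos 177°, sin 177°) = (-39.89, -4.454). Then |RE| = |E − R| = 40.14.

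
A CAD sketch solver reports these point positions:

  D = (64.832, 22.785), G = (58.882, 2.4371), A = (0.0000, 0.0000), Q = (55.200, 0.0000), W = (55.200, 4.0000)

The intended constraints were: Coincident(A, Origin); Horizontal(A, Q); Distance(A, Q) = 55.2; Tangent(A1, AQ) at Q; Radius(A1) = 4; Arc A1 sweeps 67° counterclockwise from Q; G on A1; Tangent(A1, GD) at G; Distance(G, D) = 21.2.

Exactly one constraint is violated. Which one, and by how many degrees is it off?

Tangent(A1, GD) at G — off by 6.70°.

A = (0.00, 0.00) ✓; A.y = 0.00, Q.y = 0.00 ✓; |AQ| = 55.20 ✓; ∠(WQ, QA) = 90.00° ✓; |WQ| = 4.000 ✓; bearing(W→G) − bearing(W→Q) = 67.00° ✓; |WG| = 4.000 ✓; ∠(WG, GD) = 83.30° ✗; |GD| = 21.20 ✓.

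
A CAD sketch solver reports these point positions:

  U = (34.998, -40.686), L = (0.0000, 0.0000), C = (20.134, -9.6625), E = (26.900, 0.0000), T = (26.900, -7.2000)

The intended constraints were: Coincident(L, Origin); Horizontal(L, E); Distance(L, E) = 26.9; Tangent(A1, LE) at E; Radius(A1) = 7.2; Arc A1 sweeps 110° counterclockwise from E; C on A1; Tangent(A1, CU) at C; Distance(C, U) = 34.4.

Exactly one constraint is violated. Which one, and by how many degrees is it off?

Tangent(A1, CU) at C — off by 5.60°.

L = (0.00, 0.00) ✓; L.y = 0.00, E.y = 0.00 ✓; |LE| = 26.90 ✓; ∠(TE, EL) = 90.00° ✓; |TE| = 7.200 ✓; bearing(T→C) − bearing(T→E) = 110.0° ✓; |TC| = 7.200 ✓; ∠(TC, CU) = 84.40° ✗; |CU| = 34.40 ✓.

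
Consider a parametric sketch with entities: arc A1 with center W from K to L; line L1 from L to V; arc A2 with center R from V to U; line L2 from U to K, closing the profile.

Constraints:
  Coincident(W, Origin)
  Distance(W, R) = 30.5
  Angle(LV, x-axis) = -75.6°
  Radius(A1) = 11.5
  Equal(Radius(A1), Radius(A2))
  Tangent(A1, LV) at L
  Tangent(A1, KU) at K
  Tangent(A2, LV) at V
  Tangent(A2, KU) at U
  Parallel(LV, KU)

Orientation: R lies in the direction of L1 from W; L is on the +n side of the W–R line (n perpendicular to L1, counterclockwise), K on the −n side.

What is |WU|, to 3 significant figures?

32.6

The slot axis is L1's direction at -75.6°, so u = (cos -75.6°, sin -75.6°) = (0.249, -0.969) and n = (−sin -75.6°, cos -75.6°) = (0.969, 0.249). W is at the origin and R lies 30.5 along u from W, so R = 30.5·u = (7.59, -29.5). Tangency of A1 to both parallel lines with radius 11.5 puts L and K at W ± 11.5·n: L = (11.1, 2.86), K = (-11.1, -2.86). Equal radii place V and U the same way about R: V = R + 11.5·n = (18.7, -26.7), U = R − 11.5·n = (-3.55, -32.4). Then |WU| = |U − W| = 32.6.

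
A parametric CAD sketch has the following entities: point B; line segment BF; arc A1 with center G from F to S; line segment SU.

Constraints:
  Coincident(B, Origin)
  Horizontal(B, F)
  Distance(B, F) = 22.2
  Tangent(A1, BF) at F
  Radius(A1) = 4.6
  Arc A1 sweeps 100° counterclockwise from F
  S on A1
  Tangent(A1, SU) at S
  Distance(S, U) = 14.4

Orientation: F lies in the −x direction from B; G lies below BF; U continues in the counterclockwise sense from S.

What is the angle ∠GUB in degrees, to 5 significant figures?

43.342°

On A1, F sits at bearing 90° from G; a 100° counterclockwise sweep puts S at bearing 190°, so S = G + 4.6·(cos 190°, sin 190°) = (-26.730, -5.3988). Since A1 is tangent to SU there, GS ⟂ SU, so SU runs along (−sin 190°, cos 190°); with |SU| = 14.4, U = (-24.230, -19.580). Then cos ∠GUB = UG·UB / (|UG||UB|), giving 43.342°.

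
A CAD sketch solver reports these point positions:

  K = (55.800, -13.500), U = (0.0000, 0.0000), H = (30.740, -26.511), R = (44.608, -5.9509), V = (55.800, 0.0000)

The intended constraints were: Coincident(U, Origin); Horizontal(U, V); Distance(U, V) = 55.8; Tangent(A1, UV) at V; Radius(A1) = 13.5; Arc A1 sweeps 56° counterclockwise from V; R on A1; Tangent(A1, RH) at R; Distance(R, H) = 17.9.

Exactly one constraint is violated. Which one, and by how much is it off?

Distance(R, H) = 17.9 — off by 6.90.

U = (0.00, 0.00) ✓; U.y = 0.00, V.y = 0.00 ✓; |UV| = 55.80 ✓; ∠(KV, VU) = 90.00° ✓; |KV| = 13.50 ✓; bearing(K→R) − bearing(K→V) = 56.00° ✓; |KR| = 13.50 ✓; ∠(KR, RH) = 90.00° ✓; |RH| = 24.80 ✗.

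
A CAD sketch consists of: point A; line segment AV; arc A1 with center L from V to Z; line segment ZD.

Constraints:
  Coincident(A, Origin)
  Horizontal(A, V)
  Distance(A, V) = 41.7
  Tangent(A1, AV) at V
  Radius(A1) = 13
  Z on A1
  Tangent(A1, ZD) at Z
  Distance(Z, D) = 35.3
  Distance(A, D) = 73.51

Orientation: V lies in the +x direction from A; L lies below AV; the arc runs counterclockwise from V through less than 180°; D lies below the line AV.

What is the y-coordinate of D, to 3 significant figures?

-47.9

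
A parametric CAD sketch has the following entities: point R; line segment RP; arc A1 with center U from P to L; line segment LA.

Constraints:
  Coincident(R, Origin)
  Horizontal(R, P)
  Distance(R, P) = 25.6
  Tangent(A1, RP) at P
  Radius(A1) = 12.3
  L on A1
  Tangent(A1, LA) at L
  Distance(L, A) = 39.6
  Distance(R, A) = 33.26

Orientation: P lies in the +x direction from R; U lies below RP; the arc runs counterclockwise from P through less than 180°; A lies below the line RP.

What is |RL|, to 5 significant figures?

17.339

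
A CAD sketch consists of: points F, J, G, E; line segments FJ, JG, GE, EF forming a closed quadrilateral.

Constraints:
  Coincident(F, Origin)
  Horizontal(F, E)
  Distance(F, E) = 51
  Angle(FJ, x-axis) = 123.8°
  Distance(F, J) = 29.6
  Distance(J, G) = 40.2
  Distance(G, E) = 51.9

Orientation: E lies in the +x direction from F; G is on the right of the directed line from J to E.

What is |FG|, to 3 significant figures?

11.9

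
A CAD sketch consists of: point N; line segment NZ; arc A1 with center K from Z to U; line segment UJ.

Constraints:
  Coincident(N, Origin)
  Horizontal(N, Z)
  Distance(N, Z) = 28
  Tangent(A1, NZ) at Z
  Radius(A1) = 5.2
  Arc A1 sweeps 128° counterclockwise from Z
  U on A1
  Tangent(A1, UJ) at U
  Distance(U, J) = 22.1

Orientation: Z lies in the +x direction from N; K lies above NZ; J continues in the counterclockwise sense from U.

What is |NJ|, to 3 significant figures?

31.8

N is at the origin; N and Z share the same y with |NZ| = 28.0 and Z on the +x side, so Z = (28.0, 0.00). The tangent condition forces KZ to be normal to NZ, so K = Z + (0, 5.2) = (28.0, 5.20). On A1, Z sits at bearing -90° from K; a 128° counterclockwise sweep puts U at bearing 38°, so U = K + 5.2·(cos 38°, sin 38°) = (32.1, 8.40). Since A1 is tangent to UJ there, KU ⟂ UJ, so UJ runs along (−sin 38°, cos 38°); with |UJ| = 22.1, J = (18.5, 25.8). Then |NJ| = |J − N| = 31.8.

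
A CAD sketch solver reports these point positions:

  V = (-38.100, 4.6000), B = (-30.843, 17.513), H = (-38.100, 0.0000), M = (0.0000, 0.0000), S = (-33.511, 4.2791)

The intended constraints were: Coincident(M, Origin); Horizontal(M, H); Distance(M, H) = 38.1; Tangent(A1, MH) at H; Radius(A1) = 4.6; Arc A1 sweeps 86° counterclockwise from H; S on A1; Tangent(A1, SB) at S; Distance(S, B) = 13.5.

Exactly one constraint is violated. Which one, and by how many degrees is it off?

Tangent(A1, SB) at S — off by 7.40°.

M = (0.00, 0.00) ✓; M.y = 0.00, H.y = 0.00 ✓; |MH| = 38.10 ✓; ∠(VH, HM) = 90.00° ✓; |VH| = 4.600 ✓; bearing(V→S) − bearing(V→H) = 86.00° ✓; |VS| = 4.600 ✓; ∠(VS, SB) = 97.40° ✗; |SB| = 13.50 ✓.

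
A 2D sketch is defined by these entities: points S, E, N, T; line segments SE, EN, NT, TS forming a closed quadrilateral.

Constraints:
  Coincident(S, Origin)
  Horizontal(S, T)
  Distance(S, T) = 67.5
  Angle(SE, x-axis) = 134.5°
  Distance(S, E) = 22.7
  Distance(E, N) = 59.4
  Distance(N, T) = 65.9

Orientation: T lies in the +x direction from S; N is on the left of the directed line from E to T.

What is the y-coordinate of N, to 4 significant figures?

54.08

S is at the origin; S and T share the same y with |ST| = 67.5 and T in +x, so T = (67.5, 0). SE runs at 134.5° with |SE| = 22.7, so E = (-15.91, 16.19). N is determined by |EN| = 59.4 and |NT| = 65.9 together: it lies at the intersection of circle(E, 59.4) and circle(T, 65.9). With |ET| = 84.97, the foot of the radical line on ET is 37.69 from E and the perpendicular offset is √(59.4² − 37.69²) = 45.91. Taking the left-of-ET solution: N = (29.84, 54.08).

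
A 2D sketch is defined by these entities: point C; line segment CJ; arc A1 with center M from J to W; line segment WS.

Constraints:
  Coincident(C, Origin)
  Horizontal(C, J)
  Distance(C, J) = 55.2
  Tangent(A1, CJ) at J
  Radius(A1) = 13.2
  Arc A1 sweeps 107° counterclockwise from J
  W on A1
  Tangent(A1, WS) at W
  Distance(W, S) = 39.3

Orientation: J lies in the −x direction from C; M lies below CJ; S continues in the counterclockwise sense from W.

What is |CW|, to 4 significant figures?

69.94

C is at the origin; CJ is horizontal with |CJ| = 55.2 and J on the −x side, so J = (-55.20, 0.000). The tangent condition forces MJ to be normal to CJ, so M = J + (0, -13.2) = (-55.20, -13.20). On A1, J sits at bearing 90° from M; a 107° counterclockwise sweep puts W at bearing 197°, so W = M + 13.2·(cos 197°, sin 197°) = (-67.82, -17.06). Then |CW| = |W − C| = 69.94.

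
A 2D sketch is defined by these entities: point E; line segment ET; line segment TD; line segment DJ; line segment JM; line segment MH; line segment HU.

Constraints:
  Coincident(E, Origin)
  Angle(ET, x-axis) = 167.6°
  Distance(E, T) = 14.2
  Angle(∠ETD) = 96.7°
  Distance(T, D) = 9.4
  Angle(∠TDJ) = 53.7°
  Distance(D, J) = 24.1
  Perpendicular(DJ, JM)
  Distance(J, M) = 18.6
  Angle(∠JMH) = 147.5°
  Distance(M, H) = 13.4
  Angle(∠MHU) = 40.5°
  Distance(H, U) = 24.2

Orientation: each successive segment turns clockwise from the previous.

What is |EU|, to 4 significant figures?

6.933

E is at the origin; ET runs at 167.6° with length 14.2, so T = (-13.87, 3.049). ∠ETD = 96.7° gives TD at 84.30° from the x-axis; with |TD| = 9.4, D = (-12.94, 12.40). ∠TDJ = 53.7° gives DJ at -42.00° from the x-axis; with |DJ| = 24.1, J = (4.975, -3.723). DJ ⟂ JM, so JM runs at -132.0°; with |JM| = 18.6, M = (-7.471, -17.55). ∠JMH = 147.5° gives MH at -164.5° from the x-axis; with |MH| = 13.4, H = (-20.38, -21.13). ∠MHU = 40.5° gives HU at 56.00° from the x-axis; with |HU| = 24.2, U = (-6.851, -1.064). Then |EU| = |U − E| = 6.933.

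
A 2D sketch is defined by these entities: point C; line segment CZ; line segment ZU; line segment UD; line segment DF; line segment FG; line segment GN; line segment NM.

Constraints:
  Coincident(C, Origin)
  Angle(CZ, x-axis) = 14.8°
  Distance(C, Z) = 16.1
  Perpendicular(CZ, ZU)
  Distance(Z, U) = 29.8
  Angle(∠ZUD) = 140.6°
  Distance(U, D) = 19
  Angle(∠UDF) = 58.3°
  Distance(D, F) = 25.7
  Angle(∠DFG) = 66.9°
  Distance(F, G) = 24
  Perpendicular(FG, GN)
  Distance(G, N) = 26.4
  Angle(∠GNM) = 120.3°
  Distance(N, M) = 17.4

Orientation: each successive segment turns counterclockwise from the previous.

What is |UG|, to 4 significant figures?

8.638

C is at the origin; CZ runs at 14.8° with length 16.1, so Z = (15.57, 4.113). CZ ⟂ ZU, so ZU runs at 104.8°; with |ZU| = 29.8, U = (7.954, 32.92). ∠ZUD = 140.6° gives UD at 144.2° from the x-axis; with |UD| = 19.0, D = (-7.457, 44.04). ∠UDF = 58.3° gives DF at -94.10° from the x-axis; with |DF| = 25.7, F = (-9.294, 18.40). ∠DFG = 66.9° gives FG at 19.00° from the x-axis; with |FG| = 24.0, G = (13.40, 26.22). Then |UG| = |G − U| = 8.638.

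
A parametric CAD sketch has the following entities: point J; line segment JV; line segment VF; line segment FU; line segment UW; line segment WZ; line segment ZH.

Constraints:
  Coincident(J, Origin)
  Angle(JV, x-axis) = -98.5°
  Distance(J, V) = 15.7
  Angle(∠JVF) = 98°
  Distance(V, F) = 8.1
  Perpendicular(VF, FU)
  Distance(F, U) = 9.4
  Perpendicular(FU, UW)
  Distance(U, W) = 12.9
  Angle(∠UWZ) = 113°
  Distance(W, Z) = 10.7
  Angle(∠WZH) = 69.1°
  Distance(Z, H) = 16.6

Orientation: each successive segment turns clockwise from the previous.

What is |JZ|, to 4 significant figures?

17.38

FU is perpendicular to UW, so UW runs at -0.5000°; with |UW| = 12.9, W = (2.561, -6.170). ∠UWZ = 113.0° gives WZ at -67.50° from the x-axis; with |WZ| = 10.7, Z = (6.656, -16.06). Then |JZ| = |Z − J| = 17.38.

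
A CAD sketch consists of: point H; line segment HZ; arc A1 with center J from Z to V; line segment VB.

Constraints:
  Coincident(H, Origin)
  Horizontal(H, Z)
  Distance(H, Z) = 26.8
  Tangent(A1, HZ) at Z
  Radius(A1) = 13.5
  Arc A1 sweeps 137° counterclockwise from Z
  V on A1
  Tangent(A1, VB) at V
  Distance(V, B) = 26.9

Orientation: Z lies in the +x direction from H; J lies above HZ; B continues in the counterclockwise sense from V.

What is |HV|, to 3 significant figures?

42.9

H is at the origin; HZ is horizontal with |HZ| = 26.8 and Z on the +x side, so Z = (26.8, 0.00). The tangent condition forces JZ to be normal to HZ, so J = Z + (0, 13.5) = (26.8, 13.5). On A1, Z sits at bearing -90° from J; a 137° counterclockwise sweep puts V at bearing 47°, so V = J + 13.5·(cos 47°, sin 47°) = (36.0, 23.4). Then |HV| = |V − H| = 42.9.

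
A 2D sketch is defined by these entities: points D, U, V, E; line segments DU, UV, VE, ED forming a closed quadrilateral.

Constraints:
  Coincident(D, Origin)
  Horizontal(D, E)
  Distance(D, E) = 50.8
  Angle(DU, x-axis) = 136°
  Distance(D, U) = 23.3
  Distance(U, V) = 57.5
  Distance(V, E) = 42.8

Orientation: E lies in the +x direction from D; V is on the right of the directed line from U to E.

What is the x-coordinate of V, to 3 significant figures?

19.1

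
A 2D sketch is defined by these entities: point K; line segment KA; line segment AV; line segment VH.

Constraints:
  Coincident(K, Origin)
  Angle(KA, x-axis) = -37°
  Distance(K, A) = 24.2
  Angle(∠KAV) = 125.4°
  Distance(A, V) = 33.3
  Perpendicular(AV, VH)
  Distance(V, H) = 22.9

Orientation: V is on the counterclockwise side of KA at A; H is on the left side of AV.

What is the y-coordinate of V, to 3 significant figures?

-4.50

K is at the origin; KA runs at -37.0° with length 24.2, so A = 24.2·(cos -37.0°, sin -37.0°) = (19.3, -14.6). ∠KAV = 125.4°, so AV runs at -37.0° + (180° − 125.4°) = 17.6° from the x-axis; with |AV| = 33.3, V = A + 33.3·(cos 17.6°, sin 17.6°) = (51.1, -4.50). So V.y = -4.50.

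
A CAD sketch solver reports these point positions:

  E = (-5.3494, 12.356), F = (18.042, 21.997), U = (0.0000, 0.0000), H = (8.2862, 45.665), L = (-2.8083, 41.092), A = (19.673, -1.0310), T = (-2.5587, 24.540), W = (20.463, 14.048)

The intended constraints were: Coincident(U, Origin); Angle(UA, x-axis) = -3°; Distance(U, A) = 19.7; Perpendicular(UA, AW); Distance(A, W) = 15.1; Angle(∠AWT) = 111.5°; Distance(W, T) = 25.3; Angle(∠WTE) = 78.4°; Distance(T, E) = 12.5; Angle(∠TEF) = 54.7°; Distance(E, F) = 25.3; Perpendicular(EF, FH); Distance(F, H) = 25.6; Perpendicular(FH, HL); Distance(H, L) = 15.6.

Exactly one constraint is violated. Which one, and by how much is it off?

Distance(H, L) = 15.6 — off by 3.60.

U = (0.00, 0.00) ✓; UA at -3.000° ✓; |UA| = 19.70 ✓; ∠(UA, AW) = 90.00° ✓; |AW| = 15.10 ✓; ∠AWT = 111.5° ✓; |WT| = 25.30 ✓; ∠WTE = 78.40° ✓; |TE| = 12.50 ✓; ∠TEF = 54.70° ✓; |EF| = 25.30 ✓; ∠(EF, FH) = 90.00° ✓; |FH| = 25.60 ✓; ∠(FH, HL) = 90.00° ✓; |HL| = 12.00 ✗.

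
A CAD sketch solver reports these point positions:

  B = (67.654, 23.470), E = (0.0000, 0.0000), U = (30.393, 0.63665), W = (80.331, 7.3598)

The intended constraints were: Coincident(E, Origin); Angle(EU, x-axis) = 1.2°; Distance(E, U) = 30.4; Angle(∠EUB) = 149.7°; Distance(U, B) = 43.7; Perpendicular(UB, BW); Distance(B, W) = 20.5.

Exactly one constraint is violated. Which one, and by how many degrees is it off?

Perpendicular(UB, BW) — off by 6.70°.

E = (0.00, 0.00) ✓; EU at 1.200° ✓; |EU| = 30.40 ✓; ∠EUB = 149.7° ✓; |UB| = 43.70 ✓; ∠(UB, BW) = 83.30° ✗; |BW| = 20.50 ✓.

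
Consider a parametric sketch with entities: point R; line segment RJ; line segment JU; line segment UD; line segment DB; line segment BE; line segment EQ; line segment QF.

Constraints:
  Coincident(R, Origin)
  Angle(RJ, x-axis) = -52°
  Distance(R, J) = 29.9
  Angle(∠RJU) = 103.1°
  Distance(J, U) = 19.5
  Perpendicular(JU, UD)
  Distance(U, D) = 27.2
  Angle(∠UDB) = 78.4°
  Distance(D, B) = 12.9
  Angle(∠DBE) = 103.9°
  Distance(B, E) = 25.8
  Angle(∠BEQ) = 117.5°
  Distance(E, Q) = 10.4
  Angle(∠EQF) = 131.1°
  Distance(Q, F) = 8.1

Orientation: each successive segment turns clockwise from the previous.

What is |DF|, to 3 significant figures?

31.0

R is at the origin; RJ runs at -52.0° with length 29.9, so J = (18.4, -23.6). ∠RJU = 103.1° gives JU at -129° from the x-axis; with |JU| = 19.5, U = (6.16, -38.7). JU ⟂ UD, so UD runs at 141°; with |UD| = 27.2, D = (-15.0, -21.7). ∠UDB = 78.4° gives DB at 39.5° from the x-axis; with |DB| = 12.9, B = (-5.05, -13.5). ∠DBE = 103.9° gives BE at -36.6° from the x-axis; with |BE| = 25.8, E = (15.7, -28.8). ∠BEQ = 117.5° gives EQ at -99.1° from the x-axis; with |EQ| = 10.4, Q = (14.0, -39.1). ∠EQF = 131.1° gives QF at -148° from the x-axis; with |QF| = 8.1, F = (7.15, -43.4). Then |DF| = |F − D| = 31.0.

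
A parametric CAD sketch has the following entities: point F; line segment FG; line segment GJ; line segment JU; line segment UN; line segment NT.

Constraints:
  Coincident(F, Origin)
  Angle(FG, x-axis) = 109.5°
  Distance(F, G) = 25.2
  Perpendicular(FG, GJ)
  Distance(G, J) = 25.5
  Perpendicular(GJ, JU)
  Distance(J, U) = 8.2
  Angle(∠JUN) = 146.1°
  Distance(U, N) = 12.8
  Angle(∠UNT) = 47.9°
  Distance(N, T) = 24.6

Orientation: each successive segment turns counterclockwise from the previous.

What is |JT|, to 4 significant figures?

14.03

∠JUN = 146.1° gives UN at -36.60° from the x-axis; with |UN| = 12.8, N = (-19.44, -0.1188). ∠UNT = 47.9° gives NT at 95.50° from the x-axis; with |NT| = 24.6, T = (-21.79, 24.37). Then |JT| = |T − J| = 14.03.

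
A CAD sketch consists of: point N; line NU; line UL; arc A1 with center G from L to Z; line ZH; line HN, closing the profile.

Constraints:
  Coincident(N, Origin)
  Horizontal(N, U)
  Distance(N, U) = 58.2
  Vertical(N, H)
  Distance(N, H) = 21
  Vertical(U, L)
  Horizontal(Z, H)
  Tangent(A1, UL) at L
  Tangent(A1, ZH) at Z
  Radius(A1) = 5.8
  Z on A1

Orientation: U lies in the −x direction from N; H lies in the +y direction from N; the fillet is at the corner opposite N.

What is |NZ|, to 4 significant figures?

56.45

N is at the origin; NU is horizontal with |NU| = 58.2 and U on the −x side, so U = (-58.20, 0.000). NH is vertical with |NH| = 21.0 and H on the +y side, so H = (0.000, 21.00). The virtual corner opposite N is at (-58.20, 21.00). Since A1 is tangent to UL there, GL ⟂ UL and tangency of A1 to ZH means the radius GZ is perpendicular to ZH, with radius 5.8, so the center G sits 5.8 in from both sides at G = (-52.40, 15.20). That places the tangent points at L = (-58.20, 15.20) on UL and Z = (-52.40, 21.00) on ZH. Then |NZ| = |Z − N| = 56.45.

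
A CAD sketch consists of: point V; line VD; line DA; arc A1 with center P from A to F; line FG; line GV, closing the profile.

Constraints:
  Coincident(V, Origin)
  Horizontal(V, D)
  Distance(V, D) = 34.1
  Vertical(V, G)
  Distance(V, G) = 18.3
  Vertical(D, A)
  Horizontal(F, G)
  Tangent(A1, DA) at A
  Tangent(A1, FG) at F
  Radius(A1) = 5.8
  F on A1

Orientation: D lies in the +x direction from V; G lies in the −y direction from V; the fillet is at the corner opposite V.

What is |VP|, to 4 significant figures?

30.94

V is at the origin; VD is horizontal with |VD| = 34.1 and D on the +x side, so D = (34.10, 0.000). V and G share the same x with |VG| = 18.3 and G on the −y side, so G = (0.000, -18.30). The virtual corner opposite V is at (34.10, -18.30). Since A1 is tangent to DA there, PA ⟂ DA and A1 meets FG tangentially, so PF is at right angles to FG, with radius 5.8, so the center P sits 5.8 in from both sides at P = (28.30, -12.50). Then |VP| = |P − V| = 30.94.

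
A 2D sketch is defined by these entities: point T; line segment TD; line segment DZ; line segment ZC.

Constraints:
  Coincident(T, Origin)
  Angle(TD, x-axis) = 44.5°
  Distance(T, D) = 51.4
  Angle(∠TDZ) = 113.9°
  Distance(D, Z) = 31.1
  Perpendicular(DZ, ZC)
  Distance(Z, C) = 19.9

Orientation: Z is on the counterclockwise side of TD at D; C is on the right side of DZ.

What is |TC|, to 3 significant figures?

84.7

∠TDZ = 113.9°, so DZ runs at 44.5° + (180° − 113.9°) = 111° from the x-axis; with |DZ| = 31.1, Z = D + 31.1·(cos 111°, sin 111°) = (25.7, 65.1). DZ is perpendicular to ZC; with |ZC| = 19.9 on the right of DZ, C = Z + 19.9·(0.936, 0.352) = (44.3, 72.1). Then |TC| = |C − T| = 84.7.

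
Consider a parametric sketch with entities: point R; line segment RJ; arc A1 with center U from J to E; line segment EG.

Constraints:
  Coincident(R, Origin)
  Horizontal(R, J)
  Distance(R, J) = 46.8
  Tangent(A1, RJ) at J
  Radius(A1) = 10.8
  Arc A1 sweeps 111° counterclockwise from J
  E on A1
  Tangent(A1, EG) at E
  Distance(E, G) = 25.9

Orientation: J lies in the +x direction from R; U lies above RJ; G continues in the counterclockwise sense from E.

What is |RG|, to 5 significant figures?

61.442

On A1, J sits at bearing -90° from U; a 111° counterclockwise sweep puts E at bearing 21°, so E = U + 10.8·(cos 21°, sin 21°) = (56.883, 14.670). The tangent condition forces UE to be normal to EG, so EG runs along (−sin 21°, cos 21°); with |EG| = 25.9, G = (47.601, 38.850). Then |RG| = |G − R| = 61.442.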